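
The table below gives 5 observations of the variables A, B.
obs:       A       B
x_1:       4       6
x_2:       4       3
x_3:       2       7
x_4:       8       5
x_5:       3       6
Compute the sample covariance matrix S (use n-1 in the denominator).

Step 1 — column means:
  mean(A) = (4 + 4 + 2 + 8 + 3) / 5 = 21/5 = 4.2
  mean(B) = (6 + 3 + 7 + 5 + 6) / 5 = 27/5 = 5.4

Step 2 — sample covariance S[i,j] = (1/(n-1)) · Σ_k (x_{k,i} - mean_i) · (x_{k,j} - mean_j), with n-1 = 4.
  S[A,A] = ((-0.2)·(-0.2) + (-0.2)·(-0.2) + (-2.2)·(-2.2) + (3.8)·(3.8) + (-1.2)·(-1.2)) / 4 = 20.8/4 = 5.2
  S[A,B] = ((-0.2)·(0.6) + (-0.2)·(-2.4) + (-2.2)·(1.6) + (3.8)·(-0.4) + (-1.2)·(0.6)) / 4 = -5.4/4 = -1.35
  S[B,B] = ((0.6)·(0.6) + (-2.4)·(-2.4) + (1.6)·(1.6) + (-0.4)·(-0.4) + (0.6)·(0.6)) / 4 = 9.2/4 = 2.3

S is symmetric (S[j,i] = S[i,j]). Assembling:

S = [[5.2, -1.35],
 [-1.35, 2.3]]


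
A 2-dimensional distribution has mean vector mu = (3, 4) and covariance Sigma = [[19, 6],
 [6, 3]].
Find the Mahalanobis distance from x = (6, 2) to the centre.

Step 1 — centre the observation: (x - mu) = (3, -2).

Step 2 — invert Sigma. det(Sigma) = 19·3 - (6)² = 21.
  Sigma^{-1} = (1/det) · [[d, -b], [-b, a]] = [[0.1429, -0.2857],
 [-0.2857, 0.9048]].

Step 3 — form the quadratic (x - mu)^T · Sigma^{-1} · (x - mu):
  Sigma^{-1} · (x - mu) = (1, -2.6667).
  (x - mu)^T · [Sigma^{-1} · (x - mu)] = (3)·(1) + (-2)·(-2.6667) = 8.3333.

Step 4 — take square root: d = √(8.3333) ≈ 2.8868.

d(x, mu) = √(8.3333) ≈ 2.8868


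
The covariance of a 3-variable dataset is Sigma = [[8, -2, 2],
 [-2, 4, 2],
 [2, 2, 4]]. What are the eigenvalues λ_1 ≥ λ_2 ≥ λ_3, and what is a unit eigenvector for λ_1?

Step 1 — characteristic polynomial p(λ) = det(λI - Sigma) = λ³ - tr·λ² + c_1·λ - det, where tr = trace, c_1 = sum of the principal 2×2 minors, det = det(Sigma):
  tr = 8 + 4 + 4 = 16,
  c_1 = (8·4 - (-2)²) + (8·4 - (2)²) + (4·4 - (2)²) = 28 + 28 + 12 = 68,
  det = 8·(4·4 - (2)²) - (-2)·((-2)·4 - (2)·(2)) + (2)·((-2)·(2) - 4·(2)) = 8·(12) - (-2)·(-12) + (2)·(-12) = 48.
  So p(λ) = λ³ - 16λ² + 68λ - 48.
Step 2 — look for an integer root (rational root theorem: any rational root is an integer divisor of 48). Testing λ = 6:
  p(6) = 216 - 576 + 408 - 48 = 0  ✓
  Dividing out (λ - 6): p(λ) = (λ - 6)(λ² - 10λ + 8).
Step 3 — remaining eigenvalues from the quadratic λ² - 10λ + 8 = 0:
  Δ = 10² - 4·8 = 100 - 32 = 68,  λ = (10 ± √68)/2 = (10 ± 8.2462)/2 ≈ 9.1231 or 0.8769.
  Sorted: λ_1 = 9.1231,  λ_2 = 6,  λ_3 = 0.8769  (check: sum = 16 = tr ✓).

Step 4 — unit eigenvector for λ_1 ≈ 9.1231: v spans the null space of (Sigma - λ_1 I), whose rows are
  r_1 = (-1.1231, -2, 2),  r_2 = (-2, -5.1231, 2),  r_3 = (2, 2, -5.1231).
  v is orthogonal to every row, so take v ∝ r_1 × r_2 = ((-2)·(2) - (2)·(-5.1231), (2)·(-2) - (-1.1231)·(2), (-1.1231)·(-5.1231) - (-2)·(-2)) ≈ (6.2462, -1.7538, 1.7538).
  Let u = (6.2462, -1.7538, 1.7538).
  ||u|| = √((6.2462)² + (-1.7538)² + (1.7538)²) = √(45.1667) ≈ 6.7206,  v_1 = u/||u|| ≈ (0.9294, -0.261, 0.261) (||v_1|| = 1).

λ_1 = 9.1231,  λ_2 = 6,  λ_3 = 0.8769;  v_1 ≈ (0.9294, -0.261, 0.261)


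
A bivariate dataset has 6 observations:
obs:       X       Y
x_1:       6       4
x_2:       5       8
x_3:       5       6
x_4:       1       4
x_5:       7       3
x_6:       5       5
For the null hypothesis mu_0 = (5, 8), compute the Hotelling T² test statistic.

Step 1 — sample mean vector:
  mean(X) = (6 + 5 + 5 + 1 + 7 + 5) / 6 = 29/6 = 4.8333
  mean(Y) = (4 + 8 + 6 + 4 + 3 + 5) / 6 = 30/6 = 5
  x̄ = (4.8333, 5),  deviation x̄ - mu_0 = (4.8333, 5) - (5, 8) = (-0.1667, -3).

Step 2 — sample covariance matrix, S[i,j] = (1/(n-1)) · Σ_k (x_{k,i} - mean_i) · (x_{k,j} - mean_j), divisor n-1 = 5:
  S[X,X] = ((1.1667)·(1.1667) + (0.1667)·(0.1667) + (0.1667)·(0.1667) + (-3.8333)·(-3.8333) + (2.1667)·(2.1667) + (0.1667)·(0.1667)) / 5 = 20.8333/5 = 4.1667
  S[X,Y] = ((1.1667)·(-1) + (0.1667)·(3) + (0.1667)·(1) + (-3.8333)·(-1) + (2.1667)·(-2) + (0.1667)·(0)) / 5 = -1/5 = -0.2
  S[Y,Y] = ((-1)·(-1) + (3)·(3) + (1)·(1) + (-1)·(-1) + (-2)·(-2) + (0)·(0)) / 5 = 16/5 = 3.2
  S = [[4.1667, -0.2],
 [-0.2, 3.2]].

Step 3 — invert S. det(S) = 4.1667·3.2 - (-0.2)² = 13.2933.
  S^{-1} = (1/det) · [[d, -b], [-b, a]] = [[0.2407, 0.015],
 [0.015, 0.3134]].

Step 4 — quadratic form (x̄ - mu_0)^T · S^{-1} · (x̄ - mu_0):
  S^{-1} · (x̄ - mu_0) = (-0.0853, -0.9428),
  (x̄ - mu_0)^T · [...] = (-0.1667)·(-0.0853) + (-3)·(-0.9428) = 2.8427.

Step 5 — scale by n: T² = 6 · 2.8427 = 17.0562.

T² ≈ 17.0562


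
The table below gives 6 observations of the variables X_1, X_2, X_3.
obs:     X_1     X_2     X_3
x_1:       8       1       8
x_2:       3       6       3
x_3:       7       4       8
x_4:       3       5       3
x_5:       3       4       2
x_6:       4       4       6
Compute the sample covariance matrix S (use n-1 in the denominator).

Step 1 — column means:
  mean(X_1) = (8 + 3 + 7 + 3 + 3 + 4) / 6 = 28/6 = 4.6667
  mean(X_2) = (1 + 6 + 4 + 5 + 4 + 4) / 6 = 24/6 = 4
  mean(X_3) = (8 + 3 + 8 + 3 + 2 + 6) / 6 = 30/6 = 5

Step 2 — sample covariance S[i,j] = (1/(n-1)) · Σ_k (x_{k,i} - mean_i) · (x_{k,j} - mean_j), with n-1 = 5.
  S[X_1,X_1] = ((3.3333)·(3.3333) + (-1.6667)·(-1.6667) + (2.3333)·(2.3333) + (-1.6667)·(-1.6667) + (-1.6667)·(-1.6667) + (-0.6667)·(-0.6667)) / 5 = 25.3333/5 = 5.0667
  S[X_1,X_2] = ((3.3333)·(-3) + (-1.6667)·(2) + (2.3333)·(0) + (-1.6667)·(1) + (-1.6667)·(0) + (-0.6667)·(0)) / 5 = -15/5 = -3
  S[X_1,X_3] = ((3.3333)·(3) + (-1.6667)·(-2) + (2.3333)·(3) + (-1.6667)·(-2) + (-1.6667)·(-3) + (-0.6667)·(1)) / 5 = 28/5 = 5.6
  S[X_2,X_2] = ((-3)·(-3) + (2)·(2) + (0)·(0) + (1)·(1) + (0)·(0) + (0)·(0)) / 5 = 14/5 = 2.8
  S[X_2,X_3] = ((-3)·(3) + (2)·(-2) + (0)·(3) + (1)·(-2) + (0)·(-3) + (0)·(1)) / 5 = -15/5 = -3
  S[X_3,X_3] = ((3)·(3) + (-2)·(-2) + (3)·(3) + (-2)·(-2) + (-3)·(-3) + (1)·(1)) / 5 = 36/5 = 7.2

S is symmetric (S[j,i] = S[i,j]). Assembling:

S = [[5.0667, -3, 5.6],
 [-3, 2.8, -3],
 [5.6, -3, 7.2]]


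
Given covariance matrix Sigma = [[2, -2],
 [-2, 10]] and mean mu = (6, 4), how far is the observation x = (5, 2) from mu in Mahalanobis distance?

Step 1 — centre the observation: (x - mu) = (-1, -2).

Step 2 — invert Sigma. det(Sigma) = 2·10 - (-2)² = 16.
  Sigma^{-1} = (1/det) · [[d, -b], [-b, a]] = [[0.625, 0.125],
 [0.125, 0.125]].

Step 3 — form the quadratic (x - mu)^T · Sigma^{-1} · (x - mu):
  Sigma^{-1} · (x - mu) = (-0.875, -0.375).
  (x - mu)^T · [Sigma^{-1} · (x - mu)] = (-1)·(-0.875) + (-2)·(-0.375) = 1.625.

Step 4 — take square root: d = √(1.625) ≈ 1.2748.

d(x, mu) = √(1.625) ≈ 1.2748


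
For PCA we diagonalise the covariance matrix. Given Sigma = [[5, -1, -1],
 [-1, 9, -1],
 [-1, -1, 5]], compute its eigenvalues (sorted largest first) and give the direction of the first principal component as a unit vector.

Step 1 — characteristic polynomial p(λ) = det(λI - Sigma) = λ³ - tr·λ² + c_1·λ - det, where tr = trace, c_1 = sum of the principal 2×2 minors, det = det(Sigma):
  tr = 5 + 9 + 5 = 19,
  c_1 = (5·9 - (-1)²) + (5·5 - (-1)²) + (9·5 - (-1)²) = 44 + 24 + 44 = 112,
  det = 5·(9·5 - (-1)²) - (-1)·((-1)·5 - (-1)·(-1)) + (-1)·((-1)·(-1) - 9·(-1)) = 5·(44) - (-1)·(-6) + (-1)·(10) = 204.
  So p(λ) = λ³ - 19λ² + 112λ - 204.
Step 2 — look for an integer root (rational root theorem: any rational root is an integer divisor of 204). Testing λ = 6:
  p(6) = 216 - 684 + 672 - 204 = 0  ✓
  Dividing out (λ - 6): p(λ) = (λ - 6)(λ² - 13λ + 34).
Step 3 — remaining eigenvalues from the quadratic λ² - 13λ + 34 = 0:
  Δ = 13² - 4·34 = 169 - 136 = 33,  λ = (13 ± √33)/2 = (13 ± 5.7446)/2 ≈ 9.3723 or 3.6277.
  Sorted: λ_1 = 9.3723,  λ_2 = 6,  λ_3 = 3.6277  (check: sum = 19 = tr ✓).

Step 4 — unit eigenvector for λ_1 ≈ 9.3723: v spans the null space of (Sigma - λ_1 I), whose rows are
  r_1 = (-4.3723, -1, -1),  r_2 = (-1, -0.3723, -1),  r_3 = (-1, -1, -4.3723).
  v is orthogonal to every row, so take v ∝ r_1 × r_2 = ((-1)·(-1) - (-1)·(-0.3723), (-1)·(-1) - (-4.3723)·(-1), (-4.3723)·(-0.3723) - (-1)·(-1)) ≈ (0.6277, -3.3723, 0.6277).
  Let u = (0.6277, -3.3723, 0.6277).
  ||u|| = √((0.6277)² + (-3.3723)² + (0.6277)²) = √(12.1603) ≈ 3.4872,  v_1 = u/||u|| ≈ (0.18, -0.9671, 0.18) (||v_1|| = 1).

λ_1 = 9.3723,  λ_2 = 6,  λ_3 = 3.6277;  v_1 ≈ (0.18, -0.9671, 0.18)


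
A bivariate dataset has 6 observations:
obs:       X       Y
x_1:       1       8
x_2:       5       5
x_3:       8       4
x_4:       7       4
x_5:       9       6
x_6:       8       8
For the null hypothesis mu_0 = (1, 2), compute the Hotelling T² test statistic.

Step 1 — sample mean vector:
  mean(X) = (1 + 5 + 8 + 7 + 9 + 8) / 6 = 38/6 = 6.3333
  mean(Y) = (8 + 5 + 4 + 4 + 6 + 8) / 6 = 35/6 = 5.8333
  x̄ = (6.3333, 5.8333),  deviation x̄ - mu_0 = (6.3333, 5.8333) - (1, 2) = (5.3333, 3.8333).

Step 2 — sample covariance matrix, S[i,j] = (1/(n-1)) · Σ_k (x_{k,i} - mean_i) · (x_{k,j} - mean_j), divisor n-1 = 5:
  S[X,X] = ((-5.3333)·(-5.3333) + (-1.3333)·(-1.3333) + (1.6667)·(1.6667) + (0.6667)·(0.6667) + (2.6667)·(2.6667) + (1.6667)·(1.6667)) / 5 = 43.3333/5 = 8.6667
  S[X,Y] = ((-5.3333)·(2.1667) + (-1.3333)·(-0.8333) + (1.6667)·(-1.8333) + (0.6667)·(-1.8333) + (2.6667)·(0.1667) + (1.6667)·(2.1667)) / 5 = -10.6667/5 = -2.1333
  S[Y,Y] = ((2.1667)·(2.1667) + (-0.8333)·(-0.8333) + (-1.8333)·(-1.8333) + (-1.8333)·(-1.8333) + (0.1667)·(0.1667) + (2.1667)·(2.1667)) / 5 = 16.8333/5 = 3.3667
  S = [[8.6667, -2.1333],
 [-2.1333, 3.3667]].

Step 3 — invert S. det(S) = 8.6667·3.3667 - (-2.1333)² = 24.6267.
  S^{-1} = (1/det) · [[d, -b], [-b, a]] = [[0.1367, 0.0866],
 [0.0866, 0.3519]].

Step 4 — quadratic form (x̄ - mu_0)^T · S^{-1} · (x̄ - mu_0):
  S^{-1} · (x̄ - mu_0) = (1.0612, 1.811),
  (x̄ - mu_0)^T · [...] = (5.3333)·(1.0612) + (3.8333)·(1.811) = 12.602.

Step 5 — scale by n: T² = 6 · 12.602 = 75.6118.

T² ≈ 75.6118


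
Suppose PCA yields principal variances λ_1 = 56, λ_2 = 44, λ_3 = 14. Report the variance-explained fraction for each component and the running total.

Step 1 — total variance = trace(Sigma) = Σ λ_i = 56 + 44 + 14 = 114.

Step 2 — fraction explained by component i = λ_i / Σ λ:
  PC1: 56/114 = 0.4912
  PC2: 44/114 = 0.386
  PC3: 14/114 = 0.1228

Step 3 — cumulative fraction after k components = (λ_1 + ... + λ_k) / Σ λ:
  k = 1: 56/114 = 0.4912
  k = 2: (56 + 44)/114 = 100/114 = 0.8772
  k = 3: (56 + 44 + 14)/114 = 114/114 = 1

Summary (fraction, with percent):

explained: PC1 0.4912 (49.12%), PC2 0.386 (38.6%), PC3 0.1228 (12.28%);  cumulative: 0.4912, 0.8772, 1


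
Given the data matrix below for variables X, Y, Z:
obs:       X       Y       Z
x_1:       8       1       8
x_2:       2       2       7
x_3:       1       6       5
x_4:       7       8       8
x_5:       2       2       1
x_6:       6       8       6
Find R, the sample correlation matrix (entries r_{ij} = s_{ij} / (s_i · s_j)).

Step 1 — column means:
  mean(X) = (8 + 2 + 1 + 7 + 2 + 6) / 6 = 26/6 = 4.3333
  mean(Y) = (1 + 2 + 6 + 8 + 2 + 8) / 6 = 27/6 = 4.5
  mean(Z) = (8 + 7 + 5 + 8 + 1 + 6) / 6 = 35/6 = 5.8333

Step 2 — sample variances and covariances s[i,j] = (1/(n-1)) · Σ_k (x_{k,i} - mean_i) · (x_{k,j} - mean_j), with n-1 = 5:
  s[X,X] = ((3.6667)·(3.6667) + (-2.3333)·(-2.3333) + (-3.3333)·(-3.3333) + (2.6667)·(2.6667) + (-2.3333)·(-2.3333) + (1.6667)·(1.6667)) / 5 = 45.3333/5 = 9.0667
  s[X,Y] = ((3.6667)·(-3.5) + (-2.3333)·(-2.5) + (-3.3333)·(1.5) + (2.6667)·(3.5) + (-2.3333)·(-2.5) + (1.6667)·(3.5)) / 5 = 9/5 = 1.8
  s[X,Z] = ((3.6667)·(2.1667) + (-2.3333)·(1.1667) + (-3.3333)·(-0.8333) + (2.6667)·(2.1667) + (-2.3333)·(-4.8333) + (1.6667)·(0.1667)) / 5 = 25.3333/5 = 5.0667
  s[Y,Y] = ((-3.5)·(-3.5) + (-2.5)·(-2.5) + (1.5)·(1.5) + (3.5)·(3.5) + (-2.5)·(-2.5) + (3.5)·(3.5)) / 5 = 51.5/5 = 10.3
  s[Y,Z] = ((-3.5)·(2.1667) + (-2.5)·(1.1667) + (1.5)·(-0.8333) + (3.5)·(2.1667) + (-2.5)·(-4.8333) + (3.5)·(0.1667)) / 5 = 8.5/5 = 1.7
  s[Z,Z] = ((2.1667)·(2.1667) + (1.1667)·(1.1667) + (-0.8333)·(-0.8333) + (2.1667)·(2.1667) + (-4.8333)·(-4.8333) + (0.1667)·(0.1667)) / 5 = 34.8333/5 = 6.9667
  Sample standard deviations s_i = √(s[i,i]):
  s(X) = √(9.0667) = 3.0111
  s(Y) = √(10.3) = 3.2094
  s(Z) = √(6.9667) = 2.6394

Step 3 — r_{ij} = s_{ij} / (s_i · s_j):
  r[X,X] = 1 (diagonal).
  r[X,Y] = 1.8 / (3.0111 · 3.2094) = 1.8 / 9.6637 = 0.1863
  r[X,Z] = 5.0667 / (3.0111 · 2.6394) = 5.0667 / 7.9476 = 0.6375
  r[Y,Y] = 1 (diagonal).
  r[Y,Z] = 1.7 / (3.2094 · 2.6394) = 1.7 / 8.4709 = 0.2007
  r[Z,Z] = 1 (diagonal).

R is symmetric with unit diagonal. Assembling:

R = [[1, 0.1863, 0.6375],
 [0.1863, 1, 0.2007],
 [0.6375, 0.2007, 1]]


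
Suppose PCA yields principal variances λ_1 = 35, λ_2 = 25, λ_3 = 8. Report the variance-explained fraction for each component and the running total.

Step 1 — total variance = trace(Sigma) = Σ λ_i = 35 + 25 + 8 = 68.

Step 2 — fraction explained by component i = λ_i / Σ λ:
  PC1: 35/68 = 0.5147
  PC2: 25/68 = 0.3676
  PC3: 8/68 = 0.1176

Step 3 — cumulative fraction after k components = (λ_1 + ... + λ_k) / Σ λ:
  k = 1: 35/68 = 0.5147
  k = 2: (35 + 25)/68 = 60/68 = 0.8824
  k = 3: (35 + 25 + 8)/68 = 68/68 = 1

Summary (fraction, with percent):

explained: PC1 0.5147 (51.47%), PC2 0.3676 (36.76%), PC3 0.1176 (11.76%);  cumulative: 0.5147, 0.8824, 1


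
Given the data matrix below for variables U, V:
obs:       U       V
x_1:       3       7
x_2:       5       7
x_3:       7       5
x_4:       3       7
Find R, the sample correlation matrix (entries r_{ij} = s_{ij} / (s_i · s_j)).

Step 1 — column means:
  mean(U) = (3 + 5 + 7 + 3) / 4 = 18/4 = 4.5
  mean(V) = (7 + 7 + 5 + 7) / 4 = 26/4 = 6.5

Step 2 — sample variances and covariances s[i,j] = (1/(n-1)) · Σ_k (x_{k,i} - mean_i) · (x_{k,j} - mean_j), with n-1 = 3:
  s[U,U] = ((-1.5)·(-1.5) + (0.5)·(0.5) + (2.5)·(2.5) + (-1.5)·(-1.5)) / 3 = 11/3 = 3.6667
  s[U,V] = ((-1.5)·(0.5) + (0.5)·(0.5) + (2.5)·(-1.5) + (-1.5)·(0.5)) / 3 = -5/3 = -1.6667
  s[V,V] = ((0.5)·(0.5) + (0.5)·(0.5) + (-1.5)·(-1.5) + (0.5)·(0.5)) / 3 = 3/3 = 1
  Sample standard deviations s_i = √(s[i,i]):
  s(U) = √(3.6667) = 1.9149
  s(V) = √(1) = 1

Step 3 — r_{ij} = s_{ij} / (s_i · s_j):
  r[U,U] = 1 (diagonal).
  r[U,V] = -1.6667 / (1.9149 · 1) = -1.6667 / 1.9149 = -0.8704
  r[V,V] = 1 (diagonal).

R is symmetric with unit diagonal. Assembling:

R = [[1, -0.8704],
 [-0.8704, 1]]


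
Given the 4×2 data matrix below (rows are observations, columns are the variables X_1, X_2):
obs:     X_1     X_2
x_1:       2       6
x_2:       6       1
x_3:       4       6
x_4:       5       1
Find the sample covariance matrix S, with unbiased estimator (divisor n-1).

Step 1 — column means:
  mean(X_1) = (2 + 6 + 4 + 5) / 4 = 17/4 = 4.25
  mean(X_2) = (6 + 1 + 6 + 1) / 4 = 14/4 = 3.5

Step 2 — sample covariance S[i,j] = (1/(n-1)) · Σ_k (x_{k,i} - mean_i) · (x_{k,j} - mean_j), with n-1 = 3.
  S[X_1,X_1] = ((-2.25)·(-2.25) + (1.75)·(1.75) + (-0.25)·(-0.25) + (0.75)·(0.75)) / 3 = 8.75/3 = 2.9167
  S[X_1,X_2] = ((-2.25)·(2.5) + (1.75)·(-2.5) + (-0.25)·(2.5) + (0.75)·(-2.5)) / 3 = -12.5/3 = -4.1667
  S[X_2,X_2] = ((2.5)·(2.5) + (-2.5)·(-2.5) + (2.5)·(2.5) + (-2.5)·(-2.5)) / 3 = 25/3 = 8.3333

S is symmetric (S[j,i] = S[i,j]). Assembling:

S = [[2.9167, -4.1667],
 [-4.1667, 8.3333]]


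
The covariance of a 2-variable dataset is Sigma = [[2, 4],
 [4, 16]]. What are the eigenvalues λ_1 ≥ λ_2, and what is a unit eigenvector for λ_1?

Step 1 — characteristic polynomial of 2×2 Sigma:
  det(Sigma - λI) = λ² - trace · λ + det = 0.
  trace = 2 + 16 = 18, det = 2·16 - (4)² = 16.
Step 2 — discriminant:
  Δ = trace² - 4·det = 324 - 64 = 260.
Step 3 — eigenvalues:
  λ = (trace ± √Δ)/2 = (18 ± 16.1245)/2,
  λ_1 = 17.0623,  λ_2 = 0.9377.

Step 4 — unit eigenvector for λ_1: solve (Sigma - λ_1 I)v = 0. First row:
  (2 - 17.0623)·v_x + (4)·v_y = 0, i.e. (-15.0623)·v_x + (4)·v_y = 0,
  so v ∝ (b, λ_1 - a) = (4, 15.0623) = u.
  ||u|| = √((4)² + (15.0623)²) = √(242.8716) ≈ 15.5843,
  v_1 = u/||u|| ≈ (0.2567, 0.9665) (||v_1|| = 1).

λ_1 = 17.0623,  λ_2 = 0.9377;  v_1 ≈ (0.2567, 0.9665)


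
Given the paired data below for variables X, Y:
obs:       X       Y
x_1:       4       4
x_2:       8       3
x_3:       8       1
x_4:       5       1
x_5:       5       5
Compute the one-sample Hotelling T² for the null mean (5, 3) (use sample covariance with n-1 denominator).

Step 1 — sample mean vector:
  mean(X) = (4 + 8 + 8 + 5 + 5) / 5 = 30/5 = 6
  mean(Y) = (4 + 3 + 1 + 1 + 5) / 5 = 14/5 = 2.8
  x̄ = (6, 2.8),  deviation x̄ - mu_0 = (6, 2.8) - (5, 3) = (1, -0.2).

Step 2 — sample covariance matrix, S[i,j] = (1/(n-1)) · Σ_k (x_{k,i} - mean_i) · (x_{k,j} - mean_j), divisor n-1 = 4:
  S[X,X] = ((-2)·(-2) + (2)·(2) + (2)·(2) + (-1)·(-1) + (-1)·(-1)) / 4 = 14/4 = 3.5
  S[X,Y] = ((-2)·(1.2) + (2)·(0.2) + (2)·(-1.8) + (-1)·(-1.8) + (-1)·(2.2)) / 4 = -6/4 = -1.5
  S[Y,Y] = ((1.2)·(1.2) + (0.2)·(0.2) + (-1.8)·(-1.8) + (-1.8)·(-1.8) + (2.2)·(2.2)) / 4 = 12.8/4 = 3.2
  S = [[3.5, -1.5],
 [-1.5, 3.2]].

Step 3 — invert S. det(S) = 3.5·3.2 - (-1.5)² = 8.95.
  S^{-1} = (1/det) · [[d, -b], [-b, a]] = [[0.3575, 0.1676],
 [0.1676, 0.3911]].

Step 4 — quadratic form (x̄ - mu_0)^T · S^{-1} · (x̄ - mu_0):
  S^{-1} · (x̄ - mu_0) = (0.324, 0.0894),
  (x̄ - mu_0)^T · [...] = (1)·(0.324) + (-0.2)·(0.0894) = 0.3061.

Step 5 — scale by n: T² = 5 · 0.3061 = 1.5307.

T² ≈ 1.5307


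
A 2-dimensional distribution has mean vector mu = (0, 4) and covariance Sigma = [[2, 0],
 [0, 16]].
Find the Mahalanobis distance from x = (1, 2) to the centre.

Step 1 — centre the observation: (x - mu) = (1, -2).

Step 2 — invert Sigma. det(Sigma) = 2·16 - (0)² = 32.
  Sigma^{-1} = (1/det) · [[d, -b], [-b, a]] = [[0.5, 0],
 [0, 0.0625]].

Step 3 — form the quadratic (x - mu)^T · Sigma^{-1} · (x - mu):
  Sigma^{-1} · (x - mu) = (0.5, -0.125).
  (x - mu)^T · [Sigma^{-1} · (x - mu)] = (1)·(0.5) + (-2)·(-0.125) = 0.75.

Step 4 — take square root: d = √(0.75) ≈ 0.866.

d(x, mu) = √(0.75) ≈ 0.866


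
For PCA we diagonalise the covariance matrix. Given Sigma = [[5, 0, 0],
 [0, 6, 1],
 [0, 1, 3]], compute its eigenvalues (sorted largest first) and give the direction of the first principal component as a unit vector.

Step 1 — characteristic polynomial p(λ) = det(λI - Sigma) = λ³ - tr·λ² + c_1·λ - det, where tr = trace, c_1 = sum of the principal 2×2 minors, det = det(Sigma):
  tr = 5 + 6 + 3 = 14,
  c_1 = (5·6 - (0)²) + (5·3 - (0)²) + (6·3 - (1)²) = 30 + 15 + 17 = 62,
  det = 5·(6·3 - (1)²) - (0)·((0)·3 - (1)·(0)) + (0)·((0)·(1) - 6·(0)) = 5·(17) - (0)·(0) + (0)·(0) = 85.
  So p(λ) = λ³ - 14λ² + 62λ - 85.
Step 2 — look for an integer root (rational root theorem: any rational root is an integer divisor of 85). Testing λ = 5:
  p(5) = 125 - 350 + 310 - 85 = 0  ✓
  Dividing out (λ - 5): p(λ) = (λ - 5)(λ² - 9λ + 17).
Step 3 — remaining eigenvalues from the quadratic λ² - 9λ + 17 = 0:
  Δ = 9² - 4·17 = 81 - 68 = 13,  λ = (9 ± √13)/2 = (9 ± 3.6056)/2 ≈ 6.3028 or 2.6972.
  Sorted: λ_1 = 6.3028,  λ_2 = 5,  λ_3 = 2.6972  (check: sum = 14 = tr ✓).

Step 4 — unit eigenvector for λ_1 ≈ 6.3028: v spans the null space of (Sigma - λ_1 I), whose rows are
  r_1 = (-1.3028, 0, 0),  r_2 = (0, -0.3028, 1),  r_3 = (0, 1, -3.3028).
  v is orthogonal to every row, so take v ∝ r_1 × r_2 = ((0)·(1) - (0)·(-0.3028), (0)·(0) - (-1.3028)·(1), (-1.3028)·(-0.3028) - (0)·(0)) ≈ (0, 1.3028, 0.3944).
  Let u = (0, 1.3028, 0.3944).
  ||u|| = √((0)² + (1.3028)² + (0.3944)²) = √(1.8528) ≈ 1.3612,  v_1 = u/||u|| ≈ (0, 0.9571, 0.2898) (||v_1|| = 1).

λ_1 = 6.3028,  λ_2 = 5,  λ_3 = 2.6972;  v_1 ≈ (0, 0.9571, 0.2898)


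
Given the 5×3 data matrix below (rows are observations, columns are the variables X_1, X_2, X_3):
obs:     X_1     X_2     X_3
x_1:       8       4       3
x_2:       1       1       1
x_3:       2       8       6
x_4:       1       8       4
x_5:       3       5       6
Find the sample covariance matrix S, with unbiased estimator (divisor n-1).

Step 1 — column means:
  mean(X_1) = (8 + 1 + 2 + 1 + 3) / 5 = 15/5 = 3
  mean(X_2) = (4 + 1 + 8 + 8 + 5) / 5 = 26/5 = 5.2
  mean(X_3) = (3 + 1 + 6 + 4 + 6) / 5 = 20/5 = 4

Step 2 — sample covariance S[i,j] = (1/(n-1)) · Σ_k (x_{k,i} - mean_i) · (x_{k,j} - mean_j), with n-1 = 4.
  S[X_1,X_1] = ((5)·(5) + (-2)·(-2) + (-1)·(-1) + (-2)·(-2) + (0)·(0)) / 4 = 34/4 = 8.5
  S[X_1,X_2] = ((5)·(-1.2) + (-2)·(-4.2) + (-1)·(2.8) + (-2)·(2.8) + (0)·(-0.2)) / 4 = -6/4 = -1.5
  S[X_1,X_3] = ((5)·(-1) + (-2)·(-3) + (-1)·(2) + (-2)·(0) + (0)·(2)) / 4 = -1/4 = -0.25
  S[X_2,X_2] = ((-1.2)·(-1.2) + (-4.2)·(-4.2) + (2.8)·(2.8) + (2.8)·(2.8) + (-0.2)·(-0.2)) / 4 = 34.8/4 = 8.7
  S[X_2,X_3] = ((-1.2)·(-1) + (-4.2)·(-3) + (2.8)·(2) + (2.8)·(0) + (-0.2)·(2)) / 4 = 19/4 = 4.75
  S[X_3,X_3] = ((-1)·(-1) + (-3)·(-3) + (2)·(2) + (0)·(0) + (2)·(2)) / 4 = 18/4 = 4.5

S is symmetric (S[j,i] = S[i,j]). Assembling:

S = [[8.5, -1.5, -0.25],
 [-1.5, 8.7, 4.75],
 [-0.25, 4.75, 4.5]]


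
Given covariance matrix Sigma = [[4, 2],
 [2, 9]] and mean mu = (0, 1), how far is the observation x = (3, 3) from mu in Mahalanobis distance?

Step 1 — centre the observation: (x - mu) = (3, 2).

Step 2 — invert Sigma. det(Sigma) = 4·9 - (2)² = 32.
  Sigma^{-1} = (1/det) · [[d, -b], [-b, a]] = [[0.2812, -0.0625],
 [-0.0625, 0.125]].

Step 3 — form the quadratic (x - mu)^T · Sigma^{-1} · (x - mu):
  Sigma^{-1} · (x - mu) = (0.7188, 0.0625).
  (x - mu)^T · [Sigma^{-1} · (x - mu)] = (3)·(0.7188) + (2)·(0.0625) = 2.2812.

Step 4 — take square root: d = √(2.2812) ≈ 1.5104.

d(x, mu) = √(2.2812) ≈ 1.5104


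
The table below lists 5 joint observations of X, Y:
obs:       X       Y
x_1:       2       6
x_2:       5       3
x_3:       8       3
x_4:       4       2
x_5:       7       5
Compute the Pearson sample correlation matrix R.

Step 1 — column means:
  mean(X) = (2 + 5 + 8 + 4 + 7) / 5 = 26/5 = 5.2
  mean(Y) = (6 + 3 + 3 + 2 + 5) / 5 = 19/5 = 3.8

Step 2 — sample variances and covariances s[i,j] = (1/(n-1)) · Σ_k (x_{k,i} - mean_i) · (x_{k,j} - mean_j), with n-1 = 4:
  s[X,X] = ((-3.2)·(-3.2) + (-0.2)·(-0.2) + (2.8)·(2.8) + (-1.2)·(-1.2) + (1.8)·(1.8)) / 4 = 22.8/4 = 5.7
  s[X,Y] = ((-3.2)·(2.2) + (-0.2)·(-0.8) + (2.8)·(-0.8) + (-1.2)·(-1.8) + (1.8)·(1.2)) / 4 = -4.8/4 = -1.2
  s[Y,Y] = ((2.2)·(2.2) + (-0.8)·(-0.8) + (-0.8)·(-0.8) + (-1.8)·(-1.8) + (1.2)·(1.2)) / 4 = 10.8/4 = 2.7
  Sample standard deviations s_i = √(s[i,i]):
  s(X) = √(5.7) = 2.3875
  s(Y) = √(2.7) = 1.6432

Step 3 — r_{ij} = s_{ij} / (s_i · s_j):
  r[X,X] = 1 (diagonal).
  r[X,Y] = -1.2 / (2.3875 · 1.6432) = -1.2 / 3.923 = -0.3059
  r[Y,Y] = 1 (diagonal).

R is symmetric with unit diagonal. Assembling:

R = [[1, -0.3059],
 [-0.3059, 1]]


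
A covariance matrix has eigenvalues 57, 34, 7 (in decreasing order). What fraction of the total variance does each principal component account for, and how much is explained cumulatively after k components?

Step 1 — total variance = trace(Sigma) = Σ λ_i = 57 + 34 + 7 = 98.

Step 2 — fraction explained by component i = λ_i / Σ λ:
  PC1: 57/98 = 0.5816
  PC2: 34/98 = 0.3469
  PC3: 7/98 = 0.0714

Step 3 — cumulative fraction after k components = (λ_1 + ... + λ_k) / Σ λ:
  k = 1: 57/98 = 0.5816
  k = 2: (57 + 34)/98 = 91/98 = 0.9286
  k = 3: (57 + 34 + 7)/98 = 98/98 = 1

Summary (fraction, with percent):

explained: PC1 0.5816 (58.16%), PC2 0.3469 (34.69%), PC3 0.0714 (7.14%);  cumulative: 0.5816, 0.9286, 1


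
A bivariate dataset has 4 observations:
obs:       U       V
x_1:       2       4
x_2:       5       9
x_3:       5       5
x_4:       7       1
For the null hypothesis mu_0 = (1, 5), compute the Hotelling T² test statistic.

Step 1 — sample mean vector:
  mean(U) = (2 + 5 + 5 + 7) / 4 = 19/4 = 4.75
  mean(V) = (4 + 9 + 5 + 1) / 4 = 19/4 = 4.75
  x̄ = (4.75, 4.75),  deviation x̄ - mu_0 = (4.75, 4.75) - (1, 5) = (3.75, -0.25).

Step 2 — sample covariance matrix, S[i,j] = (1/(n-1)) · Σ_k (x_{k,i} - mean_i) · (x_{k,j} - mean_j), divisor n-1 = 3:
  S[U,U] = ((-2.75)·(-2.75) + (0.25)·(0.25) + (0.25)·(0.25) + (2.25)·(2.25)) / 3 = 12.75/3 = 4.25
  S[U,V] = ((-2.75)·(-0.75) + (0.25)·(4.25) + (0.25)·(0.25) + (2.25)·(-3.75)) / 3 = -5.25/3 = -1.75
  S[V,V] = ((-0.75)·(-0.75) + (4.25)·(4.25) + (0.25)·(0.25) + (-3.75)·(-3.75)) / 3 = 32.75/3 = 10.9167
  S = [[4.25, -1.75],
 [-1.75, 10.9167]].

Step 3 — invert S. det(S) = 4.25·10.9167 - (-1.75)² = 43.3333.
  S^{-1} = (1/det) · [[d, -b], [-b, a]] = [[0.2519, 0.0404],
 [0.0404, 0.0981]].

Step 4 — quadratic form (x̄ - mu_0)^T · S^{-1} · (x̄ - mu_0):
  S^{-1} · (x̄ - mu_0) = (0.9346, 0.1269),
  (x̄ - mu_0)^T · [...] = (3.75)·(0.9346) + (-0.25)·(0.1269) = 3.4731.

Step 5 — scale by n: T² = 4 · 3.4731 = 13.8923.

T² ≈ 13.8923


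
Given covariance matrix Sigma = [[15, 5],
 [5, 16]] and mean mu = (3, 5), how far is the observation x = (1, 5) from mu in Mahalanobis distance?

Step 1 — centre the observation: (x - mu) = (-2, 0).

Step 2 — invert Sigma. det(Sigma) = 15·16 - (5)² = 215.
  Sigma^{-1} = (1/det) · [[d, -b], [-b, a]] = [[0.0744, -0.0233],
 [-0.0233, 0.0698]].

Step 3 — form the quadratic (x - mu)^T · Sigma^{-1} · (x - mu):
  Sigma^{-1} · (x - mu) = (-0.1488, 0.0465).
  (x - mu)^T · [Sigma^{-1} · (x - mu)] = (-2)·(-0.1488) + (0)·(0.0465) = 0.2977.

Step 4 — take square root: d = √(0.2977) ≈ 0.5456.

d(x, mu) = √(0.2977) ≈ 0.5456


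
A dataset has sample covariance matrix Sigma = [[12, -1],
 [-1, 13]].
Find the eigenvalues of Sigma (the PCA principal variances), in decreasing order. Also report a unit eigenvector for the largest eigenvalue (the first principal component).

Step 1 — characteristic polynomial of 2×2 Sigma:
  det(Sigma - λI) = λ² - trace · λ + det = 0.
  trace = 12 + 13 = 25, det = 12·13 - (-1)² = 155.
Step 2 — discriminant:
  Δ = trace² - 4·det = 625 - 620 = 5.
Step 3 — eigenvalues:
  λ = (trace ± √Δ)/2 = (25 ± 2.2361)/2,
  λ_1 = 13.618,  λ_2 = 11.382.

Step 4 — unit eigenvector for λ_1: solve (Sigma - λ_1 I)v = 0. First row:
  (12 - 13.618)·v_x + (-1)·v_y = 0, i.e. (-1.618)·v_x + (-1)·v_y = 0,
  so v ∝ (b, λ_1 - a) = (-1, 1.618); multiply by -1 so the first entry is positive: u = (1, -1.618).
  ||u|| = √((1)² + (-1.618)²) = √(3.618) ≈ 1.9021,
  v_1 = u/||u|| ≈ (0.5257, -0.8507) (||v_1|| = 1).

λ_1 = 13.618,  λ_2 = 11.382;  v_1 ≈ (0.5257, -0.8507)


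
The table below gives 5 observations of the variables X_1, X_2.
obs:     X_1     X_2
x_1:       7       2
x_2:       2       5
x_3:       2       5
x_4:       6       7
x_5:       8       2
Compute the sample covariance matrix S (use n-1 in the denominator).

Step 1 — column means:
  mean(X_1) = (7 + 2 + 2 + 6 + 8) / 5 = 25/5 = 5
  mean(X_2) = (2 + 5 + 5 + 7 + 2) / 5 = 21/5 = 4.2

Step 2 — sample covariance S[i,j] = (1/(n-1)) · Σ_k (x_{k,i} - mean_i) · (x_{k,j} - mean_j), with n-1 = 4.
  S[X_1,X_1] = ((2)·(2) + (-3)·(-3) + (-3)·(-3) + (1)·(1) + (3)·(3)) / 4 = 32/4 = 8
  S[X_1,X_2] = ((2)·(-2.2) + (-3)·(0.8) + (-3)·(0.8) + (1)·(2.8) + (3)·(-2.2)) / 4 = -13/4 = -3.25
  S[X_2,X_2] = ((-2.2)·(-2.2) + (0.8)·(0.8) + (0.8)·(0.8) + (2.8)·(2.8) + (-2.2)·(-2.2)) / 4 = 18.8/4 = 4.7

S is symmetric (S[j,i] = S[i,j]). Assembling:

S = [[8, -3.25],
 [-3.25, 4.7]]


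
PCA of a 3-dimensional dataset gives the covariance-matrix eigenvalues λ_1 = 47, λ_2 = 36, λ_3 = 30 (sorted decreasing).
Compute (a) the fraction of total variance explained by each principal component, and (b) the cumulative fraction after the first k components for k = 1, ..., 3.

Step 1 — total variance = trace(Sigma) = Σ λ_i = 47 + 36 + 30 = 113.

Step 2 — fraction explained by component i = λ_i / Σ λ:
  PC1: 47/113 = 0.4159
  PC2: 36/113 = 0.3186
  PC3: 30/113 = 0.2655

Step 3 — cumulative fraction after k components = (λ_1 + ... + λ_k) / Σ λ:
  k = 1: 47/113 = 0.4159
  k = 2: (47 + 36)/113 = 83/113 = 0.7345
  k = 3: (47 + 36 + 30)/113 = 113/113 = 1

Summary (fraction, with percent):

explained: PC1 0.4159 (41.59%), PC2 0.3186 (31.86%), PC3 0.2655 (26.55%);  cumulative: 0.4159, 0.7345, 1


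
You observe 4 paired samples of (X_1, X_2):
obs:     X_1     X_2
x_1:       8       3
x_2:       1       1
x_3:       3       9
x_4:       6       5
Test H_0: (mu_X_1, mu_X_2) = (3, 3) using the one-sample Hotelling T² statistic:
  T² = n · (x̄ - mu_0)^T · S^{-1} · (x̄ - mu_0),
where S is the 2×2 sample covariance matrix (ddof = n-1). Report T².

Step 1 — sample mean vector:
  mean(X_1) = (8 + 1 + 3 + 6) / 4 = 18/4 = 4.5
  mean(X_2) = (3 + 1 + 9 + 5) / 4 = 18/4 = 4.5
  x̄ = (4.5, 4.5),  deviation x̄ - mu_0 = (4.5, 4.5) - (3, 3) = (1.5, 1.5).

Step 2 — sample covariance matrix, S[i,j] = (1/(n-1)) · Σ_k (x_{k,i} - mean_i) · (x_{k,j} - mean_j), divisor n-1 = 3:
  S[X_1,X_1] = ((3.5)·(3.5) + (-3.5)·(-3.5) + (-1.5)·(-1.5) + (1.5)·(1.5)) / 3 = 29/3 = 9.6667
  S[X_1,X_2] = ((3.5)·(-1.5) + (-3.5)·(-3.5) + (-1.5)·(4.5) + (1.5)·(0.5)) / 3 = 1/3 = 0.3333
  S[X_2,X_2] = ((-1.5)·(-1.5) + (-3.5)·(-3.5) + (4.5)·(4.5) + (0.5)·(0.5)) / 3 = 35/3 = 11.6667
  S = [[9.6667, 0.3333],
 [0.3333, 11.6667]].

Step 3 — invert S. det(S) = 9.6667·11.6667 - (0.3333)² = 112.6667.
  S^{-1} = (1/det) · [[d, -b], [-b, a]] = [[0.1036, -0.003],
 [-0.003, 0.0858]].

Step 4 — quadratic form (x̄ - mu_0)^T · S^{-1} · (x̄ - mu_0):
  S^{-1} · (x̄ - mu_0) = (0.1509, 0.1243),
  (x̄ - mu_0)^T · [...] = (1.5)·(0.1509) + (1.5)·(0.1243) = 0.4127.

Step 5 — scale by n: T² = 4 · 0.4127 = 1.6509.

T² ≈ 1.6509


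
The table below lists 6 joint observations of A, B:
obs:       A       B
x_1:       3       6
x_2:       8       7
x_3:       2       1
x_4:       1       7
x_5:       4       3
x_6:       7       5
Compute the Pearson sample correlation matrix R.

Step 1 — column means:
  mean(A) = (3 + 8 + 2 + 1 + 4 + 7) / 6 = 25/6 = 4.1667
  mean(B) = (6 + 7 + 1 + 7 + 3 + 5) / 6 = 29/6 = 4.8333

Step 2 — sample variances and covariances s[i,j] = (1/(n-1)) · Σ_k (x_{k,i} - mean_i) · (x_{k,j} - mean_j), with n-1 = 5:
  s[A,A] = ((-1.1667)·(-1.1667) + (3.8333)·(3.8333) + (-2.1667)·(-2.1667) + (-3.1667)·(-3.1667) + (-0.1667)·(-0.1667) + (2.8333)·(2.8333)) / 5 = 38.8333/5 = 7.7667
  s[A,B] = ((-1.1667)·(1.1667) + (3.8333)·(2.1667) + (-2.1667)·(-3.8333) + (-3.1667)·(2.1667) + (-0.1667)·(-1.8333) + (2.8333)·(0.1667)) / 5 = 9.1667/5 = 1.8333
  s[B,B] = ((1.1667)·(1.1667) + (2.1667)·(2.1667) + (-3.8333)·(-3.8333) + (2.1667)·(2.1667) + (-1.8333)·(-1.8333) + (0.1667)·(0.1667)) / 5 = 28.8333/5 = 5.7667
  Sample standard deviations s_i = √(s[i,i]):
  s(A) = √(7.7667) = 2.7869
  s(B) = √(5.7667) = 2.4014

Step 3 — r_{ij} = s_{ij} / (s_i · s_j):
  r[A,A] = 1 (diagonal).
  r[A,B] = 1.8333 / (2.7869 · 2.4014) = 1.8333 / 6.6924 = 0.2739
  r[B,B] = 1 (diagonal).

R is symmetric with unit diagonal. Assembling:

R = [[1, 0.2739],
 [0.2739, 1]]


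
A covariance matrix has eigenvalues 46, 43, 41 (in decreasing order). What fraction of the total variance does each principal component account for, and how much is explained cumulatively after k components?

Step 1 — total variance = trace(Sigma) = Σ λ_i = 46 + 43 + 41 = 130.

Step 2 — fraction explained by component i = λ_i / Σ λ:
  PC1: 46/130 = 0.3538
  PC2: 43/130 = 0.3308
  PC3: 41/130 = 0.3154

Step 3 — cumulative fraction after k components = (λ_1 + ... + λ_k) / Σ λ:
  k = 1: 46/130 = 0.3538
  k = 2: (46 + 43)/130 = 89/130 = 0.6846
  k = 3: (46 + 43 + 41)/130 = 130/130 = 1

Summary (fraction, with percent):

explained: PC1 0.3538 (35.38%), PC2 0.3308 (33.08%), PC3 0.3154 (31.54%);  cumulative: 0.3538, 0.6846, 1


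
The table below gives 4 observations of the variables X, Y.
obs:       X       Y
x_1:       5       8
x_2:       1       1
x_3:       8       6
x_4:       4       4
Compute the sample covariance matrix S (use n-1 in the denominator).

Step 1 — column means:
  mean(X) = (5 + 1 + 8 + 4) / 4 = 18/4 = 4.5
  mean(Y) = (8 + 1 + 6 + 4) / 4 = 19/4 = 4.75

Step 2 — sample covariance S[i,j] = (1/(n-1)) · Σ_k (x_{k,i} - mean_i) · (x_{k,j} - mean_j), with n-1 = 3.
  S[X,X] = ((0.5)·(0.5) + (-3.5)·(-3.5) + (3.5)·(3.5) + (-0.5)·(-0.5)) / 3 = 25/3 = 8.3333
  S[X,Y] = ((0.5)·(3.25) + (-3.5)·(-3.75) + (3.5)·(1.25) + (-0.5)·(-0.75)) / 3 = 19.5/3 = 6.5
  S[Y,Y] = ((3.25)·(3.25) + (-3.75)·(-3.75) + (1.25)·(1.25) + (-0.75)·(-0.75)) / 3 = 26.75/3 = 8.9167

S is symmetric (S[j,i] = S[i,j]). Assembling:

S = [[8.3333, 6.5],
 [6.5, 8.9167]]


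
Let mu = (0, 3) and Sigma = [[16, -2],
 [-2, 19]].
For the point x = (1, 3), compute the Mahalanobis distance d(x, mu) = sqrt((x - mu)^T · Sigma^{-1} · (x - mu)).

Step 1 — centre the observation: (x - mu) = (1, 0).

Step 2 — invert Sigma. det(Sigma) = 16·19 - (-2)² = 300.
  Sigma^{-1} = (1/det) · [[d, -b], [-b, a]] = [[0.0633, 0.0067],
 [0.0067, 0.0533]].

Step 3 — form the quadratic (x - mu)^T · Sigma^{-1} · (x - mu):
  Sigma^{-1} · (x - mu) = (0.0633, 0.0067).
  (x - mu)^T · [Sigma^{-1} · (x - mu)] = (1)·(0.0633) + (0)·(0.0067) = 0.0633.

Step 4 — take square root: d = √(0.0633) ≈ 0.2517.

d(x, mu) = √(0.0633) ≈ 0.2517


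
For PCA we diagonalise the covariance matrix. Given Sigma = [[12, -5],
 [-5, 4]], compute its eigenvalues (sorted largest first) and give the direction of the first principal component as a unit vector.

Step 1 — characteristic polynomial of 2×2 Sigma:
  det(Sigma - λI) = λ² - trace · λ + det = 0.
  trace = 12 + 4 = 16, det = 12·4 - (-5)² = 23.
Step 2 — discriminant:
  Δ = trace² - 4·det = 256 - 92 = 164.
Step 3 — eigenvalues:
  λ = (trace ± √Δ)/2 = (16 ± 12.8062)/2,
  λ_1 = 14.4031,  λ_2 = 1.5969.

Step 4 — unit eigenvector for λ_1: solve (Sigma - λ_1 I)v = 0. First row:
  (12 - 14.4031)·v_x + (-5)·v_y = 0, i.e. (-2.4031)·v_x + (-5)·v_y = 0,
  so v ∝ (b, λ_1 - a) = (-5, 2.4031); multiply by -1 so the first entry is positive: u = (5, -2.4031).
  ||u|| = √((5)² + (-2.4031)²) = √(30.775) ≈ 5.5475,
  v_1 = u/||u|| ≈ (0.9013, -0.4332) (||v_1|| = 1).

λ_1 = 14.4031,  λ_2 = 1.5969;  v_1 ≈ (0.9013, -0.4332)


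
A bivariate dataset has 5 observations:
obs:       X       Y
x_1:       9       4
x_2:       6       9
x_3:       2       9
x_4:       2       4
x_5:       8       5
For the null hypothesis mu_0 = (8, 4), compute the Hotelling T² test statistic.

Step 1 — sample mean vector:
  mean(X) = (9 + 6 + 2 + 2 + 8) / 5 = 27/5 = 5.4
  mean(Y) = (4 + 9 + 9 + 4 + 5) / 5 = 31/5 = 6.2
  x̄ = (5.4, 6.2),  deviation x̄ - mu_0 = (5.4, 6.2) - (8, 4) = (-2.6, 2.2).

Step 2 — sample covariance matrix, S[i,j] = (1/(n-1)) · Σ_k (x_{k,i} - mean_i) · (x_{k,j} - mean_j), divisor n-1 = 4:
  S[X,X] = ((3.6)·(3.6) + (0.6)·(0.6) + (-3.4)·(-3.4) + (-3.4)·(-3.4) + (2.6)·(2.6)) / 4 = 43.2/4 = 10.8
  S[X,Y] = ((3.6)·(-2.2) + (0.6)·(2.8) + (-3.4)·(2.8) + (-3.4)·(-2.2) + (2.6)·(-1.2)) / 4 = -11.4/4 = -2.85
  S[Y,Y] = ((-2.2)·(-2.2) + (2.8)·(2.8) + (2.8)·(2.8) + (-2.2)·(-2.2) + (-1.2)·(-1.2)) / 4 = 26.8/4 = 6.7
  S = [[10.8, -2.85],
 [-2.85, 6.7]].

Step 3 — invert S. det(S) = 10.8·6.7 - (-2.85)² = 64.2375.
  S^{-1} = (1/det) · [[d, -b], [-b, a]] = [[0.1043, 0.0444],
 [0.0444, 0.1681]].

Step 4 — quadratic form (x̄ - mu_0)^T · S^{-1} · (x̄ - mu_0):
  S^{-1} · (x̄ - mu_0) = (-0.1736, 0.2545),
  (x̄ - mu_0)^T · [...] = (-2.6)·(-0.1736) + (2.2)·(0.2545) = 1.0112.

Step 5 — scale by n: T² = 5 · 1.0112 = 5.0562.

T² ≈ 5.0562


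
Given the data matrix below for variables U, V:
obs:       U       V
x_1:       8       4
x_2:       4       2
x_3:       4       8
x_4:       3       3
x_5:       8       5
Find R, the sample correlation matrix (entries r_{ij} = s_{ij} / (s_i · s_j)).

Step 1 — column means:
  mean(U) = (8 + 4 + 4 + 3 + 8) / 5 = 27/5 = 5.4
  mean(V) = (4 + 2 + 8 + 3 + 5) / 5 = 22/5 = 4.4

Step 2 — sample variances and covariances s[i,j] = (1/(n-1)) · Σ_k (x_{k,i} - mean_i) · (x_{k,j} - mean_j), with n-1 = 4:
  s[U,U] = ((2.6)·(2.6) + (-1.4)·(-1.4) + (-1.4)·(-1.4) + (-2.4)·(-2.4) + (2.6)·(2.6)) / 4 = 23.2/4 = 5.8
  s[U,V] = ((2.6)·(-0.4) + (-1.4)·(-2.4) + (-1.4)·(3.6) + (-2.4)·(-1.4) + (2.6)·(0.6)) / 4 = 2.2/4 = 0.55
  s[V,V] = ((-0.4)·(-0.4) + (-2.4)·(-2.4) + (3.6)·(3.6) + (-1.4)·(-1.4) + (0.6)·(0.6)) / 4 = 21.2/4 = 5.3
  Sample standard deviations s_i = √(s[i,i]):
  s(U) = √(5.8) = 2.4083
  s(V) = √(5.3) = 2.3022

Step 3 — r_{ij} = s_{ij} / (s_i · s_j):
  r[U,U] = 1 (diagonal).
  r[U,V] = 0.55 / (2.4083 · 2.3022) = 0.55 / 5.5444 = 0.0992
  r[V,V] = 1 (diagonal).

R is symmetric with unit diagonal. Assembling:

R = [[1, 0.0992],
 [0.0992, 1]]


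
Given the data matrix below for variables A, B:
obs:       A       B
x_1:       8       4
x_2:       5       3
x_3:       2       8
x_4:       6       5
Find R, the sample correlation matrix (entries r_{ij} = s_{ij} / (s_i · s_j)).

Step 1 — column means:
  mean(A) = (8 + 5 + 2 + 6) / 4 = 21/4 = 5.25
  mean(B) = (4 + 3 + 8 + 5) / 4 = 20/4 = 5

Step 2 — sample variances and covariances s[i,j] = (1/(n-1)) · Σ_k (x_{k,i} - mean_i) · (x_{k,j} - mean_j), with n-1 = 3:
  s[A,A] = ((2.75)·(2.75) + (-0.25)·(-0.25) + (-3.25)·(-3.25) + (0.75)·(0.75)) / 3 = 18.75/3 = 6.25
  s[A,B] = ((2.75)·(-1) + (-0.25)·(-2) + (-3.25)·(3) + (0.75)·(0)) / 3 = -12/3 = -4
  s[B,B] = ((-1)·(-1) + (-2)·(-2) + (3)·(3) + (0)·(0)) / 3 = 14/3 = 4.6667
  Sample standard deviations s_i = √(s[i,i]):
  s(A) = √(6.25) = 2.5
  s(B) = √(4.6667) = 2.1602

Step 3 — r_{ij} = s_{ij} / (s_i · s_j):
  r[A,A] = 1 (diagonal).
  r[A,B] = -4 / (2.5 · 2.1602) = -4 / 5.4006 = -0.7407
  r[B,B] = 1 (diagonal).

R is symmetric with unit diagonal. Assembling:

R = [[1, -0.7407],
 [-0.7407, 1]]


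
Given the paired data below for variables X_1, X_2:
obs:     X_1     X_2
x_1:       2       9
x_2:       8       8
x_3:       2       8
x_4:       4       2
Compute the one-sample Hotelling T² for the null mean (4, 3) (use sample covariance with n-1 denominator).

Step 1 — sample mean vector:
  mean(X_1) = (2 + 8 + 2 + 4) / 4 = 16/4 = 4
  mean(X_2) = (9 + 8 + 8 + 2) / 4 = 27/4 = 6.75
  x̄ = (4, 6.75),  deviation x̄ - mu_0 = (4, 6.75) - (4, 3) = (0, 3.75).

Step 2 — sample covariance matrix, S[i,j] = (1/(n-1)) · Σ_k (x_{k,i} - mean_i) · (x_{k,j} - mean_j), divisor n-1 = 3:
  S[X_1,X_1] = ((-2)·(-2) + (4)·(4) + (-2)·(-2) + (0)·(0)) / 3 = 24/3 = 8
  S[X_1,X_2] = ((-2)·(2.25) + (4)·(1.25) + (-2)·(1.25) + (0)·(-4.75)) / 3 = -2/3 = -0.6667
  S[X_2,X_2] = ((2.25)·(2.25) + (1.25)·(1.25) + (1.25)·(1.25) + (-4.75)·(-4.75)) / 3 = 30.75/3 = 10.25
  S = [[8, -0.6667],
 [-0.6667, 10.25]].

Step 3 — invert S. det(S) = 8·10.25 - (-0.6667)² = 81.5556.
  S^{-1} = (1/det) · [[d, -b], [-b, a]] = [[0.1257, 0.0082],
 [0.0082, 0.0981]].

Step 4 — quadratic form (x̄ - mu_0)^T · S^{-1} · (x̄ - mu_0):
  S^{-1} · (x̄ - mu_0) = (0.0307, 0.3678),
  (x̄ - mu_0)^T · [...] = (0)·(0.0307) + (3.75)·(0.3678) = 1.3794.

Step 5 — scale by n: T² = 4 · 1.3794 = 5.5177.

T² ≈ 5.5177


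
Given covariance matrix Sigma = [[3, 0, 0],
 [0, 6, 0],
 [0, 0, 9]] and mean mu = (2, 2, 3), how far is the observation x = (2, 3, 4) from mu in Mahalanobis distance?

Step 1 — centre the observation: (x - mu) = (0, 1, 1).

Step 2 — invert Sigma (cofactor / det for 3×3, or solve directly):
  Sigma^{-1} = [[0.3333, 0, 0],
 [0, 0.1667, 0],
 [0, 0, 0.1111]].

Step 3 — form the quadratic (x - mu)^T · Sigma^{-1} · (x - mu):
  Sigma^{-1} · (x - mu) = (0, 0.1667, 0.1111).
  (x - mu)^T · [Sigma^{-1} · (x - mu)] = (0)·(0) + (1)·(0.1667) + (1)·(0.1111) = 0.2778.

Step 4 — take square root: d = √(0.2778) ≈ 0.527.

d(x, mu) = √(0.2778) ≈ 0.527
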